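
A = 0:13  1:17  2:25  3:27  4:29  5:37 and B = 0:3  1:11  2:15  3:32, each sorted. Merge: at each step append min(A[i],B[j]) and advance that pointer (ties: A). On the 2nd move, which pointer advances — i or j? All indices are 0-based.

[i=0,j=0] A[i]=13>B[j]=3 take 3 → j++
[i=0,j=1] A[i]=13>B[j]=11 take 11 → j++

j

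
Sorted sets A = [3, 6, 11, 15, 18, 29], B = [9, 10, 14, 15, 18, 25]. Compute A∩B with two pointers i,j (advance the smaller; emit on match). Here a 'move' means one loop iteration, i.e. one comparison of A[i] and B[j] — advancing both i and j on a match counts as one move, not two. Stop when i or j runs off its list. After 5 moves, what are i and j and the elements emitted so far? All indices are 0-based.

i=3, j=2, emitted=[]

i=0 j=0: 3<9, i++
i=1 j=0: 6<9, i++
i=2 j=0: 11>9, j++
i=2 j=1: 11>10, j++
i=2 j=2: 11<14, i++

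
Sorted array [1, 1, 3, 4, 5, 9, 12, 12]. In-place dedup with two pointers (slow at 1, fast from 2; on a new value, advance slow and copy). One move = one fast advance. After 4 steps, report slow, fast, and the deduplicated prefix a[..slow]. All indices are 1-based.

slow=4, fast=6, prefix=[1, 3, 4, 5]

slow=1 fast=2: a[fast]=1=a[slow] dup, fast++
slow=1 fast=3: a[fast]=3≠a[slow]=1 write a[2]=3, slow++,fast++
slow=2 fast=4: a[fast]=4≠a[slow]=3 write a[3]=4, slow++,fast++
slow=3 fast=5: a[fast]=5≠a[slow]=4 write a[4]=5, slow++,fast++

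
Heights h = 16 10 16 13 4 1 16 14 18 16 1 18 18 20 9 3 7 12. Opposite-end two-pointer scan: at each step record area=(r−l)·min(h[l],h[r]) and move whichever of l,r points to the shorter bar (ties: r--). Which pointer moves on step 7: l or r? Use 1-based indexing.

l=1 r=18: min(16,12)*17=204 best=204 *, r--
l=1 r=17: min(16,7)*16=112 best=204, r--
l=1 r=16: min(16,3)*15=45 best=204, r--
l=1 r=15: min(16,9)*14=126 best=204, r--
l=1 r=14: min(16,20)*13=208 best=208 *, l++
l=2 r=14: min(10,20)*12=120 best=208, l++
l=3 r=14: min(16,20)*11=176 best=208, l++

l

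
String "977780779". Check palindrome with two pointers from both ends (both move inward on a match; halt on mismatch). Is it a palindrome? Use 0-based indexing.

not a palindrome (mismatch at 3,5)

l=0 r=8: '9'=='9', l++,r--
l=1 r=7: '7'=='7', l++,r--
l=2 r=6: '7'=='7', l++,r--
l=3 r=5: '7'!='0', stop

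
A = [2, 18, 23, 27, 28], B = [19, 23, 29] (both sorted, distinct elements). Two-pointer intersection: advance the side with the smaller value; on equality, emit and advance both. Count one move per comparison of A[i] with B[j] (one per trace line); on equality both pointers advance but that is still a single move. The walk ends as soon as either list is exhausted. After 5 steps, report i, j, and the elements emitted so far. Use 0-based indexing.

i=4, j=2, emitted=[23]

i=0 j=0: 2<19, i++
i=1 j=0: 18<19, i++
i=2 j=0: 23>19, j++
i=2 j=1: 23==23 emit, i++,j++
i=3 j=2: 27<29, i++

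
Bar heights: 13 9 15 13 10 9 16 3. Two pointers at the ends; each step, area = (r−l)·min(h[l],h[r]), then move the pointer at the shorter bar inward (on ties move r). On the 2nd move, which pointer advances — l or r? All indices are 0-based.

l

[0,7] min(13,3)*7=21 best=21 * → r--
[0,6] min(13,16)*6=78 best=78 * → l++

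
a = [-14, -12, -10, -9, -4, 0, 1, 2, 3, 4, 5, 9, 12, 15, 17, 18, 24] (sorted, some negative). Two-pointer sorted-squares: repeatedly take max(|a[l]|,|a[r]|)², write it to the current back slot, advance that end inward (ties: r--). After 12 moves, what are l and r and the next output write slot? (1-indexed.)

[1,17] |-14|<=|24| out[17]=576 → r--
[1,16] |-14|<=|18| out[16]=324 → r--
[1,15] |-14|<=|17| out[15]=289 → r--
[1,14] |-14|<=|15| out[14]=225 → r--
[1,13] |-14|>|12| out[13]=196 → l++
[2,13] |-12|<=|12| out[12]=144 → r--
[2,12] |-12|>|9| out[11]=144 → l++
[3,12] |-10|>|9| out[10]=100 → l++
[4,12] |-9|<=|9| out[9]=81 → r--
[4,11] |-9|>|5| out[8]=81 → l++
[5,11] |-4|<=|5| out[7]=25 → r--
[5,10] |-4|<=|4| out[6]=16 → r--

l=5, r=9, next write slot=5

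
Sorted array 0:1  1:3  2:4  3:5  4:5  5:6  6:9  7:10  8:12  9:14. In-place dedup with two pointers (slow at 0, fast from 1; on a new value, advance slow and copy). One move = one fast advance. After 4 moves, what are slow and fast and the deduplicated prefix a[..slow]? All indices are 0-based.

(s=0,f=1) a[fast]=3≠a[slow]=1 write a[1]=3 → slow++,fast++
(s=1,f=2) a[fast]=4≠a[slow]=3 write a[2]=4 → slow++,fast++
(s=2,f=3) a[fast]=5≠a[slow]=4 write a[3]=5 → slow++,fast++
(s=3,f=4) a[fast]=5=a[slow] dup → fast++

slow=3, fast=5, prefix=[1, 3, 4, 5]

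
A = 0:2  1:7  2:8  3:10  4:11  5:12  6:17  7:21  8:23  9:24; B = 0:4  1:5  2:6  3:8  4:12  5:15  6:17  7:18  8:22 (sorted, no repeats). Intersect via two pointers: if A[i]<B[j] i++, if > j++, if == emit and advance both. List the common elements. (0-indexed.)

intersection = [8, 12, 17]

i=0 j=0: 2<4, i++
i=1 j=0: 7>4, j++
i=1 j=1: 7>5, j++
i=1 j=2: 7>6, j++
i=1 j=3: 7<8, i++
i=2 j=3: 8==8 emit, i++,j++
i=3 j=4: 10<12, i++
i=4 j=4: 11<12, i++
i=5 j=4: 12==12 emit, i++,j++
i=6 j=5: 17>15, j++
i=6 j=6: 17==17 emit, i++,j++
i=7 j=7: 21>18, j++
i=7 j=8: 21<22, i++
i=8 j=8: 23>22, j++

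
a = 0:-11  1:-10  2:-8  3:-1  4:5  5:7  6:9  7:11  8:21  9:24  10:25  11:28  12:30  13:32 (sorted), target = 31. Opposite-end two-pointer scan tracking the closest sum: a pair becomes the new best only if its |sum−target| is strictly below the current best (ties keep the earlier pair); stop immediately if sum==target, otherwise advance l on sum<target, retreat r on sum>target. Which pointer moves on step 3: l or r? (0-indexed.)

l

l=0 r=13: -11+32=21 d=10 *, l++
l=1 r=13: -10+32=22 d=9 *, l++
l=2 r=13: -8+32=24 d=7 *, l++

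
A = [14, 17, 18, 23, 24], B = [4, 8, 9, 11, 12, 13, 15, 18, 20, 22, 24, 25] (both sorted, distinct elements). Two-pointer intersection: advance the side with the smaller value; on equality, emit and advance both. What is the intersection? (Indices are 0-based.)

intersection = [18, 24]

i=0 j=0: 14>4, j++
i=0 j=1: 14>8, j++
i=0 j=2: 14>9, j++
i=0 j=3: 14>11, j++
i=0 j=4: 14>12, j++
i=0 j=5: 14>13, j++
i=0 j=6: 14<15, i++
i=1 j=6: 17>15, j++
i=1 j=7: 17<18, i++
i=2 j=7: 18==18 emit, i++,j++
i=3 j=8: 23>20, j++
i=3 j=9: 23>22, j++
i=3 j=10: 23<24, i++
i=4 j=10: 24==24 emit, i++,j++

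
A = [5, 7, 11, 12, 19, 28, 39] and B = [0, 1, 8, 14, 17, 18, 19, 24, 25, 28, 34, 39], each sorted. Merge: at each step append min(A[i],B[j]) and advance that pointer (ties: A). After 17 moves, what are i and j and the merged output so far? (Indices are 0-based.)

i=0 j=0: A[i]=5>B[j]=0 take 0, j++
i=0 j=1: A[i]=5>B[j]=1 take 1, j++
i=0 j=2: A[i]=5<=B[j]=8 take 5, i++
i=1 j=2: A[i]=7<=B[j]=8 take 7, i++
i=2 j=2: A[i]=11>B[j]=8 take 8, j++
i=2 j=3: A[i]=11<=B[j]=14 take 11, i++
i=3 j=3: A[i]=12<=B[j]=14 take 12, i++
i=4 j=3: A[i]=19>B[j]=14 take 14, j++
i=4 j=4: A[i]=19>B[j]=17 take 17, j++
i=4 j=5: A[i]=19>B[j]=18 take 18, j++
i=4 j=6: A[i]=19<=B[j]=19 take 19, i++
i=5 j=6: A[i]=28>B[j]=19 take 19, j++
i=5 j=7: A[i]=28>B[j]=24 take 24, j++
i=5 j=8: A[i]=28>B[j]=25 take 25, j++
i=5 j=9: A[i]=28<=B[j]=28 take 28, i++
i=6 j=9: A[i]=39>B[j]=28 take 28, j++
i=6 j=10: A[i]=39>B[j]=34 take 34, j++

i=6, j=11, merged so far=[0, 1, 5, 7, 8, 11, 12, 14, 17, 18, 19, 19, 24, 25, 28, 28, 34]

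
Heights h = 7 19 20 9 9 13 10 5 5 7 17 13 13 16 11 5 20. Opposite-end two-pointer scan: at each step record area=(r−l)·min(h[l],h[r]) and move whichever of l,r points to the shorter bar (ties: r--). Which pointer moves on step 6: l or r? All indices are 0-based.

[0,16] min(7,20)*16=112 best=112 * → l++
[1,16] min(19,20)*15=285 best=285 * → l++
[2,16] min(20,20)*14=280 best=285 → r--
[2,15] min(20,5)*13=65 best=285 → r--
[2,14] min(20,11)*12=132 best=285 → r--
[2,13] min(20,16)*11=176 best=285 → r--

r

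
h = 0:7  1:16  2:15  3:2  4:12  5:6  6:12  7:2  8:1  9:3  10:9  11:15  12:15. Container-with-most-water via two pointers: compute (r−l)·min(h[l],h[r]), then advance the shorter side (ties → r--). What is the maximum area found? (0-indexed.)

max area = 165

[0,12] min(7,15)*12=84 best=84 * → l++
[1,12] min(16,15)*11=165 best=165 * → r--
[1,11] min(16,15)*10=150 best=165 → r--
[1,10] min(16,9)*9=81 best=165 → r--
[1,9] min(16,3)*8=24 best=165 → r--
[1,8] min(16,1)*7=7 best=165 → r--
[1,7] min(16,2)*6=12 best=165 → r--
[1,6] min(16,12)*5=60 best=165 → r--
[1,5] min(16,6)*4=24 best=165 → r--
[1,4] min(16,12)*3=36 best=165 → r--
[1,3] min(16,2)*2=4 best=165 → r--
[1,2] min(16,15)*1=15 best=165 → r--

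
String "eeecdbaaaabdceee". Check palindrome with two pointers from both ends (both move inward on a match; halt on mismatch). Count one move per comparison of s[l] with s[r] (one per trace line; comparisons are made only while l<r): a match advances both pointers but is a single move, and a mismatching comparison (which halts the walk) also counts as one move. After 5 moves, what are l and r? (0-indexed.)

l=5, r=10

l=0 r=15: 'e'=='e', l++,r--
l=1 r=14: 'e'=='e', l++,r--
l=2 r=13: 'e'=='e', l++,r--
l=3 r=12: 'c'=='c', l++,r--
l=4 r=11: 'd'=='d', l++,r--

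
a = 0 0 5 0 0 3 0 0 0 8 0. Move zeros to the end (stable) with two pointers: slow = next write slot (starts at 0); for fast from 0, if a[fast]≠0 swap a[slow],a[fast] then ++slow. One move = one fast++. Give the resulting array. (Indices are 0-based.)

[5, 3, 8, 0, 0, 0, 0, 0, 0, 0, 0]

slow=0 fast=0: a[fast]=0, fast++
slow=0 fast=1: a[fast]=0, fast++
slow=0 fast=2: a[fast]=5≠0 swap→a[0]=5, slow++,fast++
slow=1 fast=3: a[fast]=0, fast++
slow=1 fast=4: a[fast]=0, fast++
slow=1 fast=5: a[fast]=3≠0 swap→a[1]=3, slow++,fast++
slow=2 fast=6: a[fast]=0, fast++
slow=2 fast=7: a[fast]=0, fast++
slow=2 fast=8: a[fast]=0, fast++
slow=2 fast=9: a[fast]=8≠0 swap→a[2]=8, slow++,fast++
slow=3 fast=10: a[fast]=0, fast++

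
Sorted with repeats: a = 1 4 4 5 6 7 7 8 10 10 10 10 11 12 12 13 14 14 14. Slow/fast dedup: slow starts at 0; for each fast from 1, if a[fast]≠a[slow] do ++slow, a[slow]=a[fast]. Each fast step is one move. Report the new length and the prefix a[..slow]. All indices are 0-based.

(s=0,f=1) a[fast]=4≠a[slow]=1 write a[1]=4 → slow++,fast++
(s=1,f=2) a[fast]=4=a[slow] dup → fast++
(s=1,f=3) a[fast]=5≠a[slow]=4 write a[2]=5 → slow++,fast++
(s=2,f=4) a[fast]=6≠a[slow]=5 write a[3]=6 → slow++,fast++
(s=3,f=5) a[fast]=7≠a[slow]=6 write a[4]=7 → slow++,fast++
(s=4,f=6) a[fast]=7=a[slow] dup → fast++
(s=4,f=7) a[fast]=8≠a[slow]=7 write a[5]=8 → slow++,fast++
(s=5,f=8) a[fast]=10≠a[slow]=8 write a[6]=10 → slow++,fast++
(s=6,f=9) a[fast]=10=a[slow] dup → fast++
(s=6,f=10) a[fast]=10=a[slow] dup → fast++
(s=6,f=11) a[fast]=10=a[slow] dup → fast++
(s=6,f=12) a[fast]=11≠a[slow]=10 write a[7]=11 → slow++,fast++
(s=7,f=13) a[fast]=12≠a[slow]=11 write a[8]=12 → slow++,fast++
(s=8,f=14) a[fast]=12=a[slow] dup → fast++
(s=8,f=15) a[fast]=13≠a[slow]=12 write a[9]=13 → slow++,fast++
(s=9,f=16) a[fast]=14≠a[slow]=13 write a[10]=14 → slow++,fast++
(s=10,f=17) a[fast]=14=a[slow] dup → fast++
(s=10,f=18) a[fast]=14=a[slow] dup → fast++

length 11; prefix = [1, 4, 5, 6, 7, 8, 10, 11, 12, 13, 14]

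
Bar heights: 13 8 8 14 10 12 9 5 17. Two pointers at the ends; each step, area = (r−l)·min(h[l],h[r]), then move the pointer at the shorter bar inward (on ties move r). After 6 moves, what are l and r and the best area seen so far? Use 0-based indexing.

l=6, r=8, best area=104

[0,8] min(13,17)*8=104 best=104 * → l++
[1,8] min(8,17)*7=56 best=104 → l++
[2,8] min(8,17)*6=48 best=104 → l++
[3,8] min(14,17)*5=70 best=104 → l++
[4,8] min(10,17)*4=40 best=104 → l++
[5,8] min(12,17)*3=36 best=104 → l++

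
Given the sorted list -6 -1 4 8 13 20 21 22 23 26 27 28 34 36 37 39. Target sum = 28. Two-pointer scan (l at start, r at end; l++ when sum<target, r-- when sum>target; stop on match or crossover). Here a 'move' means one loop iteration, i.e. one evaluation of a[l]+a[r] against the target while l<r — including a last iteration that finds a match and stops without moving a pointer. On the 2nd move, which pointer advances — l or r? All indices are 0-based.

r

l=0 r=15: -6+39=33 >28, r--
l=0 r=14: -6+37=31 >28, r--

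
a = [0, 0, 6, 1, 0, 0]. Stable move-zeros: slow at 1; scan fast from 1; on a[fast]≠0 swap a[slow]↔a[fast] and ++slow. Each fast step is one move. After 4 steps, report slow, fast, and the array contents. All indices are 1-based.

(s=1,f=1) a[fast]=0 → fast++
(s=1,f=2) a[fast]=0 → fast++
(s=1,f=3) a[fast]=6≠0 swap→a[1]=6 → slow++,fast++
(s=2,f=4) a[fast]=1≠0 swap→a[2]=1 → slow++,fast++

slow=3, fast=5, a=[6, 1, 0, 0, 0, 0]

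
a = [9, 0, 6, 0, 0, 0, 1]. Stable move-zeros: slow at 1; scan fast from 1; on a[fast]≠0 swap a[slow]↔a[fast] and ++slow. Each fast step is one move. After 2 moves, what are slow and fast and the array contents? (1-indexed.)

(s=1,f=1) a[fast]=9≠0 swap→a[1]=9 → slow++,fast++
(s=2,f=2) a[fast]=0 → fast++

slow=2, fast=3, a=[9, 0, 6, 0, 0, 0, 1]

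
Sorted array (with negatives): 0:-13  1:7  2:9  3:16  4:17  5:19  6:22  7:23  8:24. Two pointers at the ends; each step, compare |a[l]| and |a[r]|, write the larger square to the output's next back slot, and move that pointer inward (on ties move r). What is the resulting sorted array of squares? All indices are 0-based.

[0,8] |-13|<=|24| out[8]=576 → r--
[0,7] |-13|<=|23| out[7]=529 → r--
[0,6] |-13|<=|22| out[6]=484 → r--
[0,5] |-13|<=|19| out[5]=361 → r--
[0,4] |-13|<=|17| out[4]=289 → r--
[0,3] |-13|<=|16| out[3]=256 → r--
[0,2] |-13|>|9| out[2]=169 → l++
[1,2] |7|<=|9| out[1]=81 → r--
[1,1] |7|<=|7| out[0]=49 → r--

[49, 81, 169, 256, 289, 361, 484, 529, 576]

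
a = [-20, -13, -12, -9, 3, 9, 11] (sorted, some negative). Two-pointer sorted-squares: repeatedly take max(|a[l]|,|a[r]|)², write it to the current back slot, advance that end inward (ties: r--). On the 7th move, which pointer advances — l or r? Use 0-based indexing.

[0,6] |-20|>|11| out[6]=400 → l++
[1,6] |-13|>|11| out[5]=169 → l++
[2,6] |-12|>|11| out[4]=144 → l++
[3,6] |-9|<=|11| out[3]=121 → r--
[3,5] |-9|<=|9| out[2]=81 → r--
[3,4] |-9|>|3| out[1]=81 → l++
[4,4] |3|<=|3| out[0]=9 → r--

r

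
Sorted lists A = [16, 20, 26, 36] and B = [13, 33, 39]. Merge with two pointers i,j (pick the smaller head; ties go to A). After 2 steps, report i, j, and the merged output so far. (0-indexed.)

i=1, j=1, merged so far=[13, 16]

i=0 j=0: A[i]=16>B[j]=13 take 13, j++
i=0 j=1: A[i]=16<=B[j]=33 take 16, i++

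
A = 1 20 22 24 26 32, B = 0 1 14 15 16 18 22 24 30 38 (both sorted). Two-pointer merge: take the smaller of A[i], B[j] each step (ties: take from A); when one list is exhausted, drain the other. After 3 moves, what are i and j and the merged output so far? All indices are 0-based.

i=0 j=0: A[i]=1>B[j]=0 take 0, j++
i=0 j=1: A[i]=1<=B[j]=1 take 1, i++
i=1 j=1: A[i]=20>B[j]=1 take 1, j++

i=1, j=2, merged so far=[0, 1, 1]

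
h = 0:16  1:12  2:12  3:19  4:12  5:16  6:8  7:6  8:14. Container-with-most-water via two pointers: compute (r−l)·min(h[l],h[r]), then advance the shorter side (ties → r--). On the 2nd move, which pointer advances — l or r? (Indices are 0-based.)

r

[0,8] min(16,14)*8=112 best=112 * → r--
[0,7] min(16,6)*7=42 best=112 → r--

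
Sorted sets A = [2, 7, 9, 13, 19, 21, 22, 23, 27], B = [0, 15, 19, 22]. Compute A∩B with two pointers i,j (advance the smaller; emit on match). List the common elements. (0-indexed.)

i=0 j=0: 2>0, j++
i=0 j=1: 2<15, i++
i=1 j=1: 7<15, i++
i=2 j=1: 9<15, i++
i=3 j=1: 13<15, i++
i=4 j=1: 19>15, j++
i=4 j=2: 19==19 emit, i++,j++
i=5 j=3: 21<22, i++
i=6 j=3: 22==22 emit, i++,j++

intersection = [19, 22]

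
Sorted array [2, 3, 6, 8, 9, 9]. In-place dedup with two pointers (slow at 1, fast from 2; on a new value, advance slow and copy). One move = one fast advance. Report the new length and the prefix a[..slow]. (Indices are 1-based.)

slow=1 fast=2: a[fast]=3≠a[slow]=2 write a[2]=3, slow++,fast++
slow=2 fast=3: a[fast]=6≠a[slow]=3 write a[3]=6, slow++,fast++
slow=3 fast=4: a[fast]=8≠a[slow]=6 write a[4]=8, slow++,fast++
slow=4 fast=5: a[fast]=9≠a[slow]=8 write a[5]=9, slow++,fast++
slow=5 fast=6: a[fast]=9=a[slow] dup, fast++

length 5; prefix = [2, 3, 6, 8, 9]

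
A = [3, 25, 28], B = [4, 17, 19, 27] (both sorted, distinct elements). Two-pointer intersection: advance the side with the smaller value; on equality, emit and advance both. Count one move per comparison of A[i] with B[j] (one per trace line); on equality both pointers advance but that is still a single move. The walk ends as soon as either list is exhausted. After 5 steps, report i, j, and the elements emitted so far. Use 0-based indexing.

[i=0,j=0] 3<4 → i++
[i=1,j=0] 25>4 → j++
[i=1,j=1] 25>17 → j++
[i=1,j=2] 25>19 → j++
[i=1,j=3] 25<27 → i++

i=2, j=3, emitted=[]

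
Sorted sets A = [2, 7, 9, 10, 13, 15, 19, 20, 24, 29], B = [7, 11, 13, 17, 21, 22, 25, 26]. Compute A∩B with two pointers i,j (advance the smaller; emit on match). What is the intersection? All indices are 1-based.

i=1 j=1: 2<7, i++
i=2 j=1: 7==7 emit, i++,j++
i=3 j=2: 9<11, i++
i=4 j=2: 10<11, i++
i=5 j=2: 13>11, j++
i=5 j=3: 13==13 emit, i++,j++
i=6 j=4: 15<17, i++
i=7 j=4: 19>17, j++
i=7 j=5: 19<21, i++
i=8 j=5: 20<21, i++
i=9 j=5: 24>21, j++
i=9 j=6: 24>22, j++
i=9 j=7: 24<25, i++
i=10 j=7: 29>25, j++
i=10 j=8: 29>26, j++

intersection = [7, 13]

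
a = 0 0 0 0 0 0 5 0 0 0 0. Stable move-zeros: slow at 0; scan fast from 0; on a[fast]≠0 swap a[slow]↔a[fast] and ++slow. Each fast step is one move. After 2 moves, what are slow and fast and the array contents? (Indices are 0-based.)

slow=0 fast=0: a[fast]=0, fast++
slow=0 fast=1: a[fast]=0, fast++

slow=0, fast=2, a=[0, 0, 0, 0, 0, 0, 5, 0, 0, 0, 0]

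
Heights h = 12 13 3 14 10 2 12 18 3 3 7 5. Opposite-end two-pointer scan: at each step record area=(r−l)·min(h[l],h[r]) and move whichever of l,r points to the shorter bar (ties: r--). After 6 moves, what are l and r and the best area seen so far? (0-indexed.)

l=0 r=11: min(12,5)*11=55 best=55 *, r--
l=0 r=10: min(12,7)*10=70 best=70 *, r--
l=0 r=9: min(12,3)*9=27 best=70, r--
l=0 r=8: min(12,3)*8=24 best=70, r--
l=0 r=7: min(12,18)*7=84 best=84 *, l++
l=1 r=7: min(13,18)*6=78 best=84, l++

l=2, r=7, best area=84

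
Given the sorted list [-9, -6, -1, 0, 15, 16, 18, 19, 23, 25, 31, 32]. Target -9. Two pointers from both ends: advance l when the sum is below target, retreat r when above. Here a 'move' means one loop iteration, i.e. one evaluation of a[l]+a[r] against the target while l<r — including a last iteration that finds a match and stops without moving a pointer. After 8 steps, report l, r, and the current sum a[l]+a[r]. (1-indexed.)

l=1, r=4, sum=-9

[1,12] -9+32=23 >-9 → r--
[1,11] -9+31=22 >-9 → r--
[1,10] -9+25=16 >-9 → r--
[1,9] -9+23=14 >-9 → r--
[1,8] -9+19=10 >-9 → r--
[1,7] -9+18=9 >-9 → r--
[1,6] -9+16=7 >-9 → r--
[1,5] -9+15=6 >-9 → r--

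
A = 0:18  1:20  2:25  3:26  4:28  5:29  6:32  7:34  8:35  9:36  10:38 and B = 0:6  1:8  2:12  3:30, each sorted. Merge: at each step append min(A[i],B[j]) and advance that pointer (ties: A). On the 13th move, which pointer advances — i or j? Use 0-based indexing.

i

[i=0,j=0] A[i]=18>B[j]=6 take 6 → j++
[i=0,j=1] A[i]=18>B[j]=8 take 8 → j++
[i=0,j=2] A[i]=18>B[j]=12 take 12 → j++
[i=0,j=3] A[i]=18<=B[j]=30 take 18 → i++
[i=1,j=3] A[i]=20<=B[j]=30 take 20 → i++
[i=2,j=3] A[i]=25<=B[j]=30 take 25 → i++
[i=3,j=3] A[i]=26<=B[j]=30 take 26 → i++
[i=4,j=3] A[i]=28<=B[j]=30 take 28 → i++
[i=5,j=3] A[i]=29<=B[j]=30 take 29 → i++
[i=6,j=3] A[i]=32>B[j]=30 take 30 → j++
[i=6,j=4] B done, take A[i]=32 → i++
[i=7,j=4] B done, take A[i]=34 → i++
[i=8,j=4] B done, take A[i]=35 → i++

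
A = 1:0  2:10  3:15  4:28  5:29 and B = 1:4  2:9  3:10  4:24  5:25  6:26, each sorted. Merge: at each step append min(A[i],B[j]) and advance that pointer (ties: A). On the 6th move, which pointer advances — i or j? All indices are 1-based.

i

i=1 j=1: A[i]=0<=B[j]=4 take 0, i++
i=2 j=1: A[i]=10>B[j]=4 take 4, j++
i=2 j=2: A[i]=10>B[j]=9 take 9, j++
i=2 j=3: A[i]=10<=B[j]=10 take 10, i++
i=3 j=3: A[i]=15>B[j]=10 take 10, j++
i=3 j=4: A[i]=15<=B[j]=24 take 15, i++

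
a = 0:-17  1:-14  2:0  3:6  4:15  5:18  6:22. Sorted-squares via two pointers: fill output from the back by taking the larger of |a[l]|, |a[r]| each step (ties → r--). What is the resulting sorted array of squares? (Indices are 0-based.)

[0, 36, 196, 225, 289, 324, 484]

l=0 r=6: |-17|<=|22| out[6]=484, r--
l=0 r=5: |-17|<=|18| out[5]=324, r--
l=0 r=4: |-17|>|15| out[4]=289, l++
l=1 r=4: |-14|<=|15| out[3]=225, r--
l=1 r=3: |-14|>|6| out[2]=196, l++
l=2 r=3: |0|<=|6| out[1]=36, r--
l=2 r=2: |0|<=|0| out[0]=0, r--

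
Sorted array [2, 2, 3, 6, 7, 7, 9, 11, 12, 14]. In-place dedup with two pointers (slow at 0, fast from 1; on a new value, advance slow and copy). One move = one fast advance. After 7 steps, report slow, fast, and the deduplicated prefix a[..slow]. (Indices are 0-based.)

(s=0,f=1) a[fast]=2=a[slow] dup → fast++
(s=0,f=2) a[fast]=3≠a[slow]=2 write a[1]=3 → slow++,fast++
(s=1,f=3) a[fast]=6≠a[slow]=3 write a[2]=6 → slow++,fast++
(s=2,f=4) a[fast]=7≠a[slow]=6 write a[3]=7 → slow++,fast++
(s=3,f=5) a[fast]=7=a[slow] dup → fast++
(s=3,f=6) a[fast]=9≠a[slow]=7 write a[4]=9 → slow++,fast++
(s=4,f=7) a[fast]=11≠a[slow]=9 write a[5]=11 → slow++,fast++

slow=5, fast=8, prefix=[2, 3, 6, 7, 9, 11]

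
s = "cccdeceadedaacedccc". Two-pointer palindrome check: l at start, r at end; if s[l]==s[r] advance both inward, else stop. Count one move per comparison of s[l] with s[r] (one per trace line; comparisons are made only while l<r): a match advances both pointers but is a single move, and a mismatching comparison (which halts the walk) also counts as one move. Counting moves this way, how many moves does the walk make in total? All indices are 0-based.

l=0 r=18: 'c'=='c', l++,r--
l=1 r=17: 'c'=='c', l++,r--
l=2 r=16: 'c'=='c', l++,r--
l=3 r=15: 'd'=='d', l++,r--
l=4 r=14: 'e'=='e', l++,r--
l=5 r=13: 'c'=='c', l++,r--
l=6 r=12: 'e'!='a', stop

7 moves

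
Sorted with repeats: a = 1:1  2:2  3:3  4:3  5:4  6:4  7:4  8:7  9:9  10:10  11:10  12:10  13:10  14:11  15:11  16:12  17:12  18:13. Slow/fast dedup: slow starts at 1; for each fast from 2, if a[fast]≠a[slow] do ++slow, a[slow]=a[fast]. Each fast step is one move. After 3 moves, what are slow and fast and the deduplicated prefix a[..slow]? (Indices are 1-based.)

slow=3, fast=5, prefix=[1, 2, 3]

(s=1,f=2) a[fast]=2≠a[slow]=1 write a[2]=2 → slow++,fast++
(s=2,f=3) a[fast]=3≠a[slow]=2 write a[3]=3 → slow++,fast++
(s=3,f=4) a[fast]=3=a[slow] dup → fast++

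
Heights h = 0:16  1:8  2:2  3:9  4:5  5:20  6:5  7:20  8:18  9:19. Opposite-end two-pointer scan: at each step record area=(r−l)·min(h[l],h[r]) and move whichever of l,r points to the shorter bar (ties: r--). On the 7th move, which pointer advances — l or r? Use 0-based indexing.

l=0 r=9: min(16,19)*9=144 best=144 *, l++
l=1 r=9: min(8,19)*8=64 best=144, l++
l=2 r=9: min(2,19)*7=14 best=144, l++
l=3 r=9: min(9,19)*6=54 best=144, l++
l=4 r=9: min(5,19)*5=25 best=144, l++
l=5 r=9: min(20,19)*4=76 best=144, r--
l=5 r=8: min(20,18)*3=54 best=144, r--

r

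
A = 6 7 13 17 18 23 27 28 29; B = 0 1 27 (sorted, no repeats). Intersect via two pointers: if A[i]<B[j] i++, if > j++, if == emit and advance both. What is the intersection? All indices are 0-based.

[i=0,j=0] 6>0 → j++
[i=0,j=1] 6>1 → j++
[i=0,j=2] 6<27 → i++
[i=1,j=2] 7<27 → i++
[i=2,j=2] 13<27 → i++
[i=3,j=2] 17<27 → i++
[i=4,j=2] 18<27 → i++
[i=5,j=2] 23<27 → i++
[i=6,j=2] 27==27 emit → i++,j++

intersection = [27]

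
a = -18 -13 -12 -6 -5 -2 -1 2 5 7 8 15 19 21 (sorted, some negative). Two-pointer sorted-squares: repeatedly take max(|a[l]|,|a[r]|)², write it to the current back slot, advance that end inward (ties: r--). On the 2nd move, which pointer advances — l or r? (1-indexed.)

l=1 r=14: |-18|<=|21| out[14]=441, r--
l=1 r=13: |-18|<=|19| out[13]=361, r--

r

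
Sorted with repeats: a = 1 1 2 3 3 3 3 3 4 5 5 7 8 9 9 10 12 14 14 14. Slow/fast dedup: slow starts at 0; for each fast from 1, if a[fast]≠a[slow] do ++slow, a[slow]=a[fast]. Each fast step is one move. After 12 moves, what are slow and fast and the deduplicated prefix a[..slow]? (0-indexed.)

slow=0 fast=1: a[fast]=1=a[slow] dup, fast++
slow=0 fast=2: a[fast]=2≠a[slow]=1 write a[1]=2, slow++,fast++
slow=1 fast=3: a[fast]=3≠a[slow]=2 write a[2]=3, slow++,fast++
slow=2 fast=4: a[fast]=3=a[slow] dup, fast++
slow=2 fast=5: a[fast]=3=a[slow] dup, fast++
slow=2 fast=6: a[fast]=3=a[slow] dup, fast++
slow=2 fast=7: a[fast]=3=a[slow] dup, fast++
slow=2 fast=8: a[fast]=4≠a[slow]=3 write a[3]=4, slow++,fast++
slow=3 fast=9: a[fast]=5≠a[slow]=4 write a[4]=5, slow++,fast++
slow=4 fast=10: a[fast]=5=a[slow] dup, fast++
slow=4 fast=11: a[fast]=7≠a[slow]=5 write a[5]=7, slow++,fast++
slow=5 fast=12: a[fast]=8≠a[slow]=7 write a[6]=8, slow++,fast++

slow=6, fast=13, prefix=[1, 2, 3, 4, 5, 7, 8]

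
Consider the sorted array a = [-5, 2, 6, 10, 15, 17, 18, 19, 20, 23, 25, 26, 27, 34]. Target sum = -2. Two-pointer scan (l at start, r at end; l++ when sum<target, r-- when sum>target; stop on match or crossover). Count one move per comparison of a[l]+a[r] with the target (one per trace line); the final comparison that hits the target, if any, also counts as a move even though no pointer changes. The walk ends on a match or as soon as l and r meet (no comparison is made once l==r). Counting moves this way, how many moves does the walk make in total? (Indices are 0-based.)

[0,13] -5+34=29 >-2 → r--
[0,12] -5+27=22 >-2 → r--
[0,11] -5+26=21 >-2 → r--
[0,10] -5+25=20 >-2 → r--
[0,9] -5+23=18 >-2 → r--
[0,8] -5+20=15 >-2 → r--
[0,7] -5+19=14 >-2 → r--
[0,6] -5+18=13 >-2 → r--
[0,5] -5+17=12 >-2 → r--
[0,4] -5+15=10 >-2 → r--
[0,3] -5+10=5 >-2 → r--
[0,2] -5+6=1 >-2 → r--
[0,1] -5+2=-3 <-2 → l++

13 moves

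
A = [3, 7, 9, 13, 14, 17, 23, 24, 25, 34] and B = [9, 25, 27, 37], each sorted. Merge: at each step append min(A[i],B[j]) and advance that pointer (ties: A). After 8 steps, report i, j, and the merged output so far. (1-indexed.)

[i=1,j=1] A[i]=3<=B[j]=9 take 3 → i++
[i=2,j=1] A[i]=7<=B[j]=9 take 7 → i++
[i=3,j=1] A[i]=9<=B[j]=9 take 9 → i++
[i=4,j=1] A[i]=13>B[j]=9 take 9 → j++
[i=4,j=2] A[i]=13<=B[j]=25 take 13 → i++
[i=5,j=2] A[i]=14<=B[j]=25 take 14 → i++
[i=6,j=2] A[i]=17<=B[j]=25 take 17 → i++
[i=7,j=2] A[i]=23<=B[j]=25 take 23 → i++

i=8, j=2, merged so far=[3, 7, 9, 9, 13, 14, 17, 23]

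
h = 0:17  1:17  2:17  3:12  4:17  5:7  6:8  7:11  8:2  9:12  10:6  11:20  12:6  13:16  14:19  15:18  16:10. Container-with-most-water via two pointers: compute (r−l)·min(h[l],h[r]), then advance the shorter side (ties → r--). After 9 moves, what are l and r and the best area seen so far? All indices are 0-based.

[0,16] min(17,10)*16=160 best=160 * → r--
[0,15] min(17,18)*15=255 best=255 * → l++
[1,15] min(17,18)*14=238 best=255 → l++
[2,15] min(17,18)*13=221 best=255 → l++
[3,15] min(12,18)*12=144 best=255 → l++
[4,15] min(17,18)*11=187 best=255 → l++
[5,15] min(7,18)*10=70 best=255 → l++
[6,15] min(8,18)*9=72 best=255 → l++
[7,15] min(11,18)*8=88 best=255 → l++

l=8, r=15, best area=255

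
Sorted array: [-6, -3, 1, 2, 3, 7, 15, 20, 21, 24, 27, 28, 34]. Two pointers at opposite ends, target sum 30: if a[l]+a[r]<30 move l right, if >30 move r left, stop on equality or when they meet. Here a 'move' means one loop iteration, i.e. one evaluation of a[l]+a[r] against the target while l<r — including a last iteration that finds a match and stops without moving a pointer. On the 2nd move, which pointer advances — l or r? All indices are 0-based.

r

l=0 r=12: -6+34=28 <30, l++
l=1 r=12: -3+34=31 >30, r--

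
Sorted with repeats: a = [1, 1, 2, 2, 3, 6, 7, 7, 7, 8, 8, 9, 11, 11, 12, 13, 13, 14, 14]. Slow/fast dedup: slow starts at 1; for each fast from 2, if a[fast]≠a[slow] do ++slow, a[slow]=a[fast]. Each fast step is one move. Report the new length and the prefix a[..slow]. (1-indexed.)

length 11; prefix = [1, 2, 3, 6, 7, 8, 9, 11, 12, 13, 14]

(s=1,f=2) a[fast]=1=a[slow] dup → fast++
(s=1,f=3) a[fast]=2≠a[slow]=1 write a[2]=2 → slow++,fast++
(s=2,f=4) a[fast]=2=a[slow] dup → fast++
(s=2,f=5) a[fast]=3≠a[slow]=2 write a[3]=3 → slow++,fast++
(s=3,f=6) a[fast]=6≠a[slow]=3 write a[4]=6 → slow++,fast++
(s=4,f=7) a[fast]=7≠a[slow]=6 write a[5]=7 → slow++,fast++
(s=5,f=8) a[fast]=7=a[slow] dup → fast++
(s=5,f=9) a[fast]=7=a[slow] dup → fast++
(s=5,f=10) a[fast]=8≠a[slow]=7 write a[6]=8 → slow++,fast++
(s=6,f=11) a[fast]=8=a[slow] dup → fast++
(s=6,f=12) a[fast]=9≠a[slow]=8 write a[7]=9 → slow++,fast++
(s=7,f=13) a[fast]=11≠a[slow]=9 write a[8]=11 → slow++,fast++
(s=8,f=14) a[fast]=11=a[slow] dup → fast++
(s=8,f=15) a[fast]=12≠a[slow]=11 write a[9]=12 → slow++,fast++
(s=9,f=16) a[fast]=13≠a[slow]=12 write a[10]=13 → slow++,fast++
(s=10,f=17) a[fast]=13=a[slow] dup → fast++
(s=10,f=18) a[fast]=14≠a[slow]=13 write a[11]=14 → slow++,fast++
(s=11,f=19) a[fast]=14=a[slow] dup → fast++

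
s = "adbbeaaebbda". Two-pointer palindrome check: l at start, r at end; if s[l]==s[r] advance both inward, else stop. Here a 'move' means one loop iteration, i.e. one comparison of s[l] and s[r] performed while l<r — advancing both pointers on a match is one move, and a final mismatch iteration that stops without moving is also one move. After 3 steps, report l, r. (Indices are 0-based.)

[0,11] 'a'=='a' → l++,r--
[1,10] 'd'=='d' → l++,r--
[2,9] 'b'=='b' → l++,r--

l=3, r=8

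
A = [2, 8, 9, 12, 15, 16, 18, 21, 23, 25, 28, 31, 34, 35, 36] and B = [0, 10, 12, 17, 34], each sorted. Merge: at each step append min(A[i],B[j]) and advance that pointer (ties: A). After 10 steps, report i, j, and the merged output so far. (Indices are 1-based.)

i=7, j=5, merged so far=[0, 2, 8, 9, 10, 12, 12, 15, 16, 17]

[i=1,j=1] A[i]=2>B[j]=0 take 0 → j++
[i=1,j=2] A[i]=2<=B[j]=10 take 2 → i++
[i=2,j=2] A[i]=8<=B[j]=10 take 8 → i++
[i=3,j=2] A[i]=9<=B[j]=10 take 9 → i++
[i=4,j=2] A[i]=12>B[j]=10 take 10 → j++
[i=4,j=3] A[i]=12<=B[j]=12 take 12 → i++
[i=5,j=3] A[i]=15>B[j]=12 take 12 → j++
[i=5,j=4] A[i]=15<=B[j]=17 take 15 → i++
[i=6,j=4] A[i]=16<=B[j]=17 take 16 → i++
[i=7,j=4] A[i]=18>B[j]=17 take 17 → j++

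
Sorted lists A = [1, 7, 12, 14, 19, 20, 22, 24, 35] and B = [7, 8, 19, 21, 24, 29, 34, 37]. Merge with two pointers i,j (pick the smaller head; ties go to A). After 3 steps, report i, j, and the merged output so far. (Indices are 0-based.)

i=0 j=0: A[i]=1<=B[j]=7 take 1, i++
i=1 j=0: A[i]=7<=B[j]=7 take 7, i++
i=2 j=0: A[i]=12>B[j]=7 take 7, j++

i=2, j=1, merged so far=[1, 7, 7]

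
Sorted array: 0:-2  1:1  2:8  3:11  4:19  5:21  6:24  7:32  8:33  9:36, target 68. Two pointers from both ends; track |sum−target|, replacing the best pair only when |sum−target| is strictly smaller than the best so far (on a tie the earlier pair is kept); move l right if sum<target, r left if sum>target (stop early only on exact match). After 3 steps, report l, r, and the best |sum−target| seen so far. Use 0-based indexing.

l=0 r=9: -2+36=34 d=34 *, l++
l=1 r=9: 1+36=37 d=31 *, l++
l=2 r=9: 8+36=44 d=24 *, l++

l=3, r=9, best |Δ|=24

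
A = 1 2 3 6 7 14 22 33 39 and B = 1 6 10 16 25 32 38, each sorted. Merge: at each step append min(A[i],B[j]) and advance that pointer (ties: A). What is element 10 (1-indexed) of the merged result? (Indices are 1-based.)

merged[10] = 16

[i=1,j=1] A[i]=1<=B[j]=1 take 1 → i++
[i=2,j=1] A[i]=2>B[j]=1 take 1 → j++
[i=2,j=2] A[i]=2<=B[j]=6 take 2 → i++
[i=3,j=2] A[i]=3<=B[j]=6 take 3 → i++
[i=4,j=2] A[i]=6<=B[j]=6 take 6 → i++
[i=5,j=2] A[i]=7>B[j]=6 take 6 → j++
[i=5,j=3] A[i]=7<=B[j]=10 take 7 → i++
[i=6,j=3] A[i]=14>B[j]=10 take 10 → j++
[i=6,j=4] A[i]=14<=B[j]=16 take 14 → i++
[i=7,j=4] A[i]=22>B[j]=16 take 16 → j++
[i=7,j=5] A[i]=22<=B[j]=25 take 22 → i++
[i=8,j=5] A[i]=33>B[j]=25 take 25 → j++
[i=8,j=6] A[i]=33>B[j]=32 take 32 → j++
[i=8,j=7] A[i]=33<=B[j]=38 take 33 → i++
[i=9,j=7] A[i]=39>B[j]=38 take 38 → j++
[i=9,j=8] B done, take A[i]=39 → i++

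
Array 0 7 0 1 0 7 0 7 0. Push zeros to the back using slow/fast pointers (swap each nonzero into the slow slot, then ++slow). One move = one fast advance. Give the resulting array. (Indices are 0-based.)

(s=0,f=0) a[fast]=0 → fast++
(s=0,f=1) a[fast]=7≠0 swap→a[0]=7 → slow++,fast++
(s=1,f=2) a[fast]=0 → fast++
(s=1,f=3) a[fast]=1≠0 swap→a[1]=1 → slow++,fast++
(s=2,f=4) a[fast]=0 → fast++
(s=2,f=5) a[fast]=7≠0 swap→a[2]=7 → slow++,fast++
(s=3,f=6) a[fast]=0 → fast++
(s=3,f=7) a[fast]=7≠0 swap→a[3]=7 → slow++,fast++
(s=4,f=8) a[fast]=0 → fast++

[7, 1, 7, 7, 0, 0, 0, 0, 0]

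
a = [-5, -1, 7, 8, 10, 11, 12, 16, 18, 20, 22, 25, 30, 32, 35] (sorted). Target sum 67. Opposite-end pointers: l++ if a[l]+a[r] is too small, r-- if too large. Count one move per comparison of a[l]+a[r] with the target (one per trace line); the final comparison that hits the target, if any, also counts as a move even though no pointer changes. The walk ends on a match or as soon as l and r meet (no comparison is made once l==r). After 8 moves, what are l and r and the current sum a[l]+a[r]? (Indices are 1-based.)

[1,15] -5+35=30 <67 → l++
[2,15] -1+35=34 <67 → l++
[3,15] 7+35=42 <67 → l++
[4,15] 8+35=43 <67 → l++
[5,15] 10+35=45 <67 → l++
[6,15] 11+35=46 <67 → l++
[7,15] 12+35=47 <67 → l++
[8,15] 16+35=51 <67 → l++

l=9, r=15, sum=53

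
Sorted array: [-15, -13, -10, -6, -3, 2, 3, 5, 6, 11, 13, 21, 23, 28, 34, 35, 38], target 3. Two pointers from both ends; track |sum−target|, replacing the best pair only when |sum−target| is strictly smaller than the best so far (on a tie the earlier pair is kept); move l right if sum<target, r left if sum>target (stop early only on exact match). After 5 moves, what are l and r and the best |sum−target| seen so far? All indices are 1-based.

l=1, r=12, best |Δ|=5

l=1 r=17: -15+38=23 d=20 *, r--
l=1 r=16: -15+35=20 d=17 *, r--
l=1 r=15: -15+34=19 d=16 *, r--
l=1 r=14: -15+28=13 d=10 *, r--
l=1 r=13: -15+23=8 d=5 *, r--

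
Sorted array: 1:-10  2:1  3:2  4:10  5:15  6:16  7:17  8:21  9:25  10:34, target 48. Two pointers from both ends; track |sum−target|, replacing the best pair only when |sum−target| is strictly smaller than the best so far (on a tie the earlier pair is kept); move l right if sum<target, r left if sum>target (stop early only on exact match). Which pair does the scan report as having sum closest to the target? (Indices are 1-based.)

pair (15, 34) with sum 49 (|Δ|=1)

[1,10] -10+34=24 d=24 * → l++
[2,10] 1+34=35 d=13 * → l++
[3,10] 2+34=36 d=12 * → l++
[4,10] 10+34=44 d=4 * → l++
[5,10] 15+34=49 d=1 * → r--
[5,9] 15+25=40 d=8 → l++
[6,9] 16+25=41 d=7 → l++
[7,9] 17+25=42 d=6 → l++
[8,9] 21+25=46 d=2 → l++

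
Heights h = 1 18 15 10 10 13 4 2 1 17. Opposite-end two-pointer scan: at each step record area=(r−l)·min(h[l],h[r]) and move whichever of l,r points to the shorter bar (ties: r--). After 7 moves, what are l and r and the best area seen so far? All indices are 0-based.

l=1, r=3, best area=136

l=0 r=9: min(1,17)*9=9 best=9 *, l++
l=1 r=9: min(18,17)*8=136 best=136 *, r--
l=1 r=8: min(18,1)*7=7 best=136, r--
l=1 r=7: min(18,2)*6=12 best=136, r--
l=1 r=6: min(18,4)*5=20 best=136, r--
l=1 r=5: min(18,13)*4=52 best=136, r--
l=1 r=4: min(18,10)*3=30 best=136, r--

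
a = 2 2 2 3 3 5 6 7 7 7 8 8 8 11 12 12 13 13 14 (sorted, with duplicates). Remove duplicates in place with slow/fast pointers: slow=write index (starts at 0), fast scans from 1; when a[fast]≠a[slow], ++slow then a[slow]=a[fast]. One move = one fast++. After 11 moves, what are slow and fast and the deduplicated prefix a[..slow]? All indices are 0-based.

slow=0 fast=1: a[fast]=2=a[slow] dup, fast++
slow=0 fast=2: a[fast]=2=a[slow] dup, fast++
slow=0 fast=3: a[fast]=3≠a[slow]=2 write a[1]=3, slow++,fast++
slow=1 fast=4: a[fast]=3=a[slow] dup, fast++
slow=1 fast=5: a[fast]=5≠a[slow]=3 write a[2]=5, slow++,fast++
slow=2 fast=6: a[fast]=6≠a[slow]=5 write a[3]=6, slow++,fast++
slow=3 fast=7: a[fast]=7≠a[slow]=6 write a[4]=7, slow++,fast++
slow=4 fast=8: a[fast]=7=a[slow] dup, fast++
slow=4 fast=9: a[fast]=7=a[slow] dup, fast++
slow=4 fast=10: a[fast]=8≠a[slow]=7 write a[5]=8, slow++,fast++
slow=5 fast=11: a[fast]=8=a[slow] dup, fast++

slow=5, fast=12, prefix=[2, 3, 5, 6, 7, 8]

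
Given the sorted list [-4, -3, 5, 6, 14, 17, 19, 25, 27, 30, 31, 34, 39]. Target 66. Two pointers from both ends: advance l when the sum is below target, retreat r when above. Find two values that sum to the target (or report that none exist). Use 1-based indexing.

(27, 39)

l=1 r=13: -4+39=35 <66, l++
l=2 r=13: -3+39=36 <66, l++
l=3 r=13: 5+39=44 <66, l++
l=4 r=13: 6+39=45 <66, l++
l=5 r=13: 14+39=53 <66, l++
l=6 r=13: 17+39=56 <66, l++
l=7 r=13: 19+39=58 <66, l++
l=8 r=13: 25+39=64 <66, l++
l=9 r=13: 27+39=66, found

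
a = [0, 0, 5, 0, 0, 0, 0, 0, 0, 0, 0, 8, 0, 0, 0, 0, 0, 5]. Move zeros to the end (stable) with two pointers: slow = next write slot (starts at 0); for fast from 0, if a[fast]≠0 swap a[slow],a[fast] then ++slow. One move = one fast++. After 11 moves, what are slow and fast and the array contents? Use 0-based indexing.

slow=1, fast=11, a=[5, 0, 0, 0, 0, 0, 0, 0, 0, 0, 0, 8, 0, 0, 0, 0, 0, 5]

slow=0 fast=0: a[fast]=0, fast++
slow=0 fast=1: a[fast]=0, fast++
slow=0 fast=2: a[fast]=5≠0 swap→a[0]=5, slow++,fast++
slow=1 fast=3: a[fast]=0, fast++
slow=1 fast=4: a[fast]=0, fast++
slow=1 fast=5: a[fast]=0, fast++
slow=1 fast=6: a[fast]=0, fast++
slow=1 fast=7: a[fast]=0, fast++
slow=1 fast=8: a[fast]=0, fast++
slow=1 fast=9: a[fast]=0, fast++
slow=1 fast=10: a[fast]=0, fast++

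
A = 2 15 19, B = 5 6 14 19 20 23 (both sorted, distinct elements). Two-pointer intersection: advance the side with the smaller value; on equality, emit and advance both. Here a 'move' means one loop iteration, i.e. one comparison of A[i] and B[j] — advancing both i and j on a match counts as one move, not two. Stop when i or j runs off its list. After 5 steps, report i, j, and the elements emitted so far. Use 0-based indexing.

i=0 j=0: 2<5, i++
i=1 j=0: 15>5, j++
i=1 j=1: 15>6, j++
i=1 j=2: 15>14, j++
i=1 j=3: 15<19, i++

i=2, j=3, emitted=[]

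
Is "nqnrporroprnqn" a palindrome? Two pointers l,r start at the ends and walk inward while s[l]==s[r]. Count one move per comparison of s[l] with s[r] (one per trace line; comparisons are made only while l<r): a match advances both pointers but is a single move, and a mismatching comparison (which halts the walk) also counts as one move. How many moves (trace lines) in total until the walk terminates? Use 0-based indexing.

[0,13] 'n'=='n' → l++,r--
[1,12] 'q'=='q' → l++,r--
[2,11] 'n'=='n' → l++,r--
[3,10] 'r'=='r' → l++,r--
[4,9] 'p'=='p' → l++,r--
[5,8] 'o'=='o' → l++,r--
[6,7] 'r'=='r' → l++,r--

7 moves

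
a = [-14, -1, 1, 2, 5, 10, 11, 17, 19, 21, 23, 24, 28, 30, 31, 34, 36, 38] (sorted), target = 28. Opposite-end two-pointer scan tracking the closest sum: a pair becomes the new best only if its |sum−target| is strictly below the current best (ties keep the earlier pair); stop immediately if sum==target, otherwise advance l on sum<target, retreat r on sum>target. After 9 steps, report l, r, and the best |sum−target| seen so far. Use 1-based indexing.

l=1 r=18: -14+38=24 d=4 *, l++
l=2 r=18: -1+38=37 d=9, r--
l=2 r=17: -1+36=35 d=7, r--
l=2 r=16: -1+34=33 d=5, r--
l=2 r=15: -1+31=30 d=2 *, r--
l=2 r=14: -1+30=29 d=1 *, r--
l=2 r=13: -1+28=27 d=1, l++
l=3 r=13: 1+28=29 d=1, r--
l=3 r=12: 1+24=25 d=3, l++

l=4, r=12, best |Δ|=1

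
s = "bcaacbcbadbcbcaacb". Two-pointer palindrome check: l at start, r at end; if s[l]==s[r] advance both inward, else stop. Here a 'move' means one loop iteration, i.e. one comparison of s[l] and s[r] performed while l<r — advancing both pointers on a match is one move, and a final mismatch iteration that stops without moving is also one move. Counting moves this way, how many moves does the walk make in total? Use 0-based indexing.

9 moves

l=0 r=17: 'b'=='b', l++,r--
l=1 r=16: 'c'=='c', l++,r--
l=2 r=15: 'a'=='a', l++,r--
l=3 r=14: 'a'=='a', l++,r--
l=4 r=13: 'c'=='c', l++,r--
l=5 r=12: 'b'=='b', l++,r--
l=6 r=11: 'c'=='c', l++,r--
l=7 r=10: 'b'=='b', l++,r--
l=8 r=9: 'a'!='d', stop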